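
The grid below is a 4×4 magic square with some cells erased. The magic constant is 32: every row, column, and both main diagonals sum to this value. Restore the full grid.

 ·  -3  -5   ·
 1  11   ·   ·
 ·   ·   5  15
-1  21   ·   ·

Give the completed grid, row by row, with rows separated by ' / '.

23 -3 -5 17 / 1 11 13 7 / 9 3 5 15 / -1 21 19 -7

From column 2, 32 − (-3 + 11 + 21) gives (3,2) = 3.
From row 3, 32 − (3 + 5 + 15) gives (3,1) = 9.
Column 1 needs 32; the known cells sum to 9, so (1,1) = 23.
Using main diagonal: 23 + 11 + 5 + ? → (4,4) = 32 − 39 = -7.
Row 1 needs 32; the known cells sum to 15, so (1,4) = 17.
Row 4: -1 + 21 + (-7) + ? = 32, so (4,3) = 19.
Column 3 needs 32; the known cells sum to 19, so (2,3) = 13.
Column 4 must total 32; the given cells sum to 25, so (2,4) = 7.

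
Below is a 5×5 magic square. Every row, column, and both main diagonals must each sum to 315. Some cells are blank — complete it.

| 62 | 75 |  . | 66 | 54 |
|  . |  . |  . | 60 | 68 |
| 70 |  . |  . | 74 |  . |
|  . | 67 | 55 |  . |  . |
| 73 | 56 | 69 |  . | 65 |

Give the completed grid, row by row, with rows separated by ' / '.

62 75 58 66 54 / 51 64 72 60 68 / 70 53 61 74 57 / 59 67 55 63 71 / 73 56 69 52 65

From row 1, 315 − (62 + 75 + 66 + 54) gives (1,3) = 58.
The remaining cell in row 5 is (5,4) = 315 − 263 = 52.
Using column 4: 66 + 60 + 74 + 52 + ? → (4,4) = 315 − 252 = 63.
The remaining cell in anti-diagonal is (3,3) = 315 − 254 = 61.
From column 3, 315 − (58 + 61 + 55 + 69) gives (2,3) = 72.
Using main diagonal: 62 + 61 + 63 + 65 + ? → (2,2) = 315 − 251 = 64.
The remaining cell in row 2 is (2,1) = 315 − 264 = 51.
Column 1 needs 315; the known cells sum to 256, so (4,1) = 59.
Column 2: 75 + 64 + 67 + 56 + ? = 315, so (3,2) = 53.
Row 3 must total 315; the given cells sum to 258, so (3,5) = 57.
Row 4 needs 315; the known cells sum to 244, so (4,5) = 71.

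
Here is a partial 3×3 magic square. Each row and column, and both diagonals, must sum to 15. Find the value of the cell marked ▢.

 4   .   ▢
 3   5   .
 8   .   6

2

The remaining cell in row 2 is (2,3) = 15 − 8 = 7.
Using row 3: 8 + 6 + ? → (3,2) = 15 − 14 = 1.
Column 2 needs 15; the known cells sum to 6, so (1,2) = 9.
Column 3 must total 15; the given cells sum to 13, so (1,3) = 2.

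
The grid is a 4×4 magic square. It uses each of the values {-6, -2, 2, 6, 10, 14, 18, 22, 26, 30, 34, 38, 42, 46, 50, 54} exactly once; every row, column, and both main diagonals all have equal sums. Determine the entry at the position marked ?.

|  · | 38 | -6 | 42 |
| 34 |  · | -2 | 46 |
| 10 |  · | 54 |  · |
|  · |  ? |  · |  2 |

14

The 16 entries sum to 384, so each line sums to 384/4 = 96.
Row 1: 38 + (-6) + 42 + ? = 96, so (1,1) = 22.
The remaining cell in row 2 is (2,2) = 96 − 78 = 18.
Column 1 must total 96; the given cells sum to 66, so (4,1) = 30.
From column 3, 96 − (-6 + (-2) + 54) gives (4,3) = 50.
Column 4 needs 96; the known cells sum to 90, so (3,4) = 6.
Anti-diagonal: 42 + (-2) + 30 + ? = 96, so (3,2) = 26.
Row 4 must total 96; the given cells sum to 82, so (4,2) = 14.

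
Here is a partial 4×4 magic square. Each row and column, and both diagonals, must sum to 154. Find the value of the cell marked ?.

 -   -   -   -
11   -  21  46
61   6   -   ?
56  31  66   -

36

Row 2 must total 154; the given cells sum to 78, so (2,2) = 76.
Row 4 must total 154; the given cells sum to 153, so (4,4) = 1.
The remaining cell in column 1 is (1,1) = 154 − 128 = 26.
From column 2, 154 − (76 + 6 + 31) gives (1,2) = 41.
Using main diagonal: 26 + 76 + 1 + ? → (3,3) = 154 − 103 = 51.
Using anti-diagonal: 21 + 6 + 56 + ? → (1,4) = 154 − 83 = 71.
Row 1: 26 + 41 + 71 + ? = 154, so (1,3) = 16.
Row 3: 61 + 6 + 51 + ? = 154, so (3,4) = 36.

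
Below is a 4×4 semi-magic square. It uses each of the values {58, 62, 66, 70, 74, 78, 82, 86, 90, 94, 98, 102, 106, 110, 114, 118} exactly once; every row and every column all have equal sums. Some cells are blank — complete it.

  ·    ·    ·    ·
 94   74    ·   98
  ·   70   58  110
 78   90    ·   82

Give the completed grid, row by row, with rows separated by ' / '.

The 16 entries sum to 1408, so each line sums to 1408/4 = 352.
Row 2: 94 + 74 + 98 + ? = 352, so (2,3) = 86.
Row 3: 70 + 58 + 110 + ? = 352, so (3,1) = 114.
Row 4 must total 352; the given cells sum to 250, so (4,3) = 102.
From column 1, 352 − (94 + 114 + 78) gives (1,1) = 66.
The remaining cell in column 2 is (1,2) = 352 − 234 = 118.
Using column 3: 86 + 58 + 102 + ? → (1,3) = 352 − 246 = 106.
Using column 4: 98 + 110 + 82 + ? → (1,4) = 352 − 290 = 62.

66 118 106 62 / 94 74 86 98 / 114 70 58 110 / 78 90 102 82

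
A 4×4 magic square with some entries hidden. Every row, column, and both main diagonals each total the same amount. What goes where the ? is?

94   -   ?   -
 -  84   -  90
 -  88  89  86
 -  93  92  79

Main diagonal is complete and sums to 346; that is the magic constant.
Row 3 needs 346; the known cells sum to 263, so (3,1) = 83.
Row 4: 93 + 92 + 79 + ? = 346, so (4,1) = 82.
Column 1 must total 346; the given cells sum to 259, so (2,1) = 87.
Column 2: 84 + 88 + 93 + ? = 346, so (1,2) = 81.
Column 4: 90 + 86 + 79 + ? = 346, so (1,4) = 91.
From anti-diagonal, 346 − (91 + 88 + 82) gives (2,3) = 85.
Row 1: 94 + 81 + 91 + ? = 346, so (1,3) = 80.

80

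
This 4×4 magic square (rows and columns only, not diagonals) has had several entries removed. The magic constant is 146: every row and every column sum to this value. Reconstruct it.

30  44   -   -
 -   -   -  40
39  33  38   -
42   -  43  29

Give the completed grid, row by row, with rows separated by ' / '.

30 44 31 41 / 35 37 34 40 / 39 33 38 36 / 42 32 43 29

The remaining cell in row 3 is (3,4) = 146 − 110 = 36.
Row 4: 42 + 43 + 29 + ? = 146, so (4,2) = 32.
Using column 1: 30 + 39 + 42 + ? → (2,1) = 146 − 111 = 35.
Column 2: 44 + 33 + 32 + ? = 146, so (2,2) = 37.
Using column 4: 40 + 36 + 29 + ? → (1,4) = 146 − 105 = 41.
The remaining cell in row 1 is (1,3) = 146 − 115 = 31.
Row 2: 35 + 37 + 40 + ? = 146, so (2,3) = 34.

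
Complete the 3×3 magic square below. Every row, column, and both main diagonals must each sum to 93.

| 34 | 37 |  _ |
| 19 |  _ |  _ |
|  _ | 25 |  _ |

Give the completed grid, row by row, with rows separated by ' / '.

34 37 22 / 19 31 43 / 40 25 28

Row 1 needs 93; the known cells sum to 71, so (1,3) = 22.
From column 1, 93 − (34 + 19) gives (3,1) = 40.
Column 2: 37 + 25 + ? = 93, so (2,2) = 31.
Using main diagonal: 34 + 31 + ? → (3,3) = 93 − 65 = 28.
Row 2 must total 93; the given cells sum to 50, so (2,3) = 43.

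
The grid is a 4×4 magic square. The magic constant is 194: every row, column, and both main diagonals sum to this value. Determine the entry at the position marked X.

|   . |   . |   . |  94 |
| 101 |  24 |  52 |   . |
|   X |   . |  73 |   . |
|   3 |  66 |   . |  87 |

Row 2: 101 + 24 + 52 + ? = 194, so (2,4) = 17.
From row 4, 194 − (3 + 66 + 87) gives (4,3) = 38.
Column 3 must total 194; the given cells sum to 163, so (1,3) = 31.
The remaining cell in column 4 is (3,4) = 194 − 198 = -4.
Main diagonal needs 194; the known cells sum to 184, so (1,1) = 10.
The remaining cell in anti-diagonal is (3,2) = 194 − 149 = 45.
Using row 1: 10 + 31 + 94 + ? → (1,2) = 194 − 135 = 59.
Using row 3: 45 + 73 + (-4) + ? → (3,1) = 194 − 114 = 80.

80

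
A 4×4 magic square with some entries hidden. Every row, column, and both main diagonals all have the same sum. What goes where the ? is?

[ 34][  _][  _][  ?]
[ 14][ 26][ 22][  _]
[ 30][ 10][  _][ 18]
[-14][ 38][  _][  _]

Column 1 is complete and sums to 64; that is the magic constant.
Using row 2: 14 + 26 + 22 + ? → (2,4) = 64 − 62 = 2.
Row 3 must total 64; the given cells sum to 58, so (3,3) = 6.
The remaining cell in column 2 is (1,2) = 64 − 74 = -10.
The remaining cell in main diagonal is (4,4) = 64 − 66 = -2.
Anti-diagonal must total 64; the given cells sum to 18, so (1,4) = 46.

46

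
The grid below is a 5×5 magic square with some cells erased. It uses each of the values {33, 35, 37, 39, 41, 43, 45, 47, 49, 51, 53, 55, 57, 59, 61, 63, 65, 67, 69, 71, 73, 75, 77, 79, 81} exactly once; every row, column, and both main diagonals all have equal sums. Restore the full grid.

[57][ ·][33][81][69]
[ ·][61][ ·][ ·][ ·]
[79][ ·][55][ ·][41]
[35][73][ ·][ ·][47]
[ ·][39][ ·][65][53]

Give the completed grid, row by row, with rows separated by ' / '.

The 25 entries sum to 1425, so each line sums to 1425/5 = 285.
The remaining cell in row 1 is (1,2) = 285 − 240 = 45.
Using column 2: 45 + 61 + 73 + 39 + ? → (3,2) = 285 − 218 = 67.
Column 5: 69 + 41 + 47 + 53 + ? = 285, so (2,5) = 75.
Using main diagonal: 57 + 61 + 55 + 53 + ? → (4,4) = 285 − 226 = 59.
From row 3, 285 − (79 + 67 + 55 + 41) gives (3,4) = 43.
Using row 4: 35 + 73 + 59 + 47 + ? → (4,3) = 285 − 214 = 71.
Column 4 must total 285; the given cells sum to 248, so (2,4) = 37.
Using anti-diagonal: 69 + 37 + 55 + 73 + ? → (5,1) = 285 − 234 = 51.
Row 5 must total 285; the given cells sum to 208, so (5,3) = 77.
From column 1, 285 − (57 + 79 + 35 + 51) gives (2,1) = 63.
The remaining cell in column 3 is (2,3) = 285 − 236 = 49.

57 45 33 81 69 / 63 61 49 37 75 / 79 67 55 43 41 / 35 73 71 59 47 / 51 39 77 65 53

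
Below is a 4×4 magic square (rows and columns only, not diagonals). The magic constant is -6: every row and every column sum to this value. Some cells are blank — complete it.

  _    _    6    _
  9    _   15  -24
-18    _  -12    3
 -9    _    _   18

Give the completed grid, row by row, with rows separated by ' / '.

12 -21 6 -3 / 9 -6 15 -24 / -18 21 -12 3 / -9 0 -15 18

The remaining cell in row 2 is (2,2) = -6 − 0 = -6.
Using row 3: -18 + (-12) + 3 + ? → (3,2) = -6 − (-27) = 21.
Column 1 needs -6; the known cells sum to -18, so (1,1) = 12.
Column 3: 6 + 15 + (-12) + ? = -6, so (4,3) = -15.
Column 4: -24 + 3 + 18 + ? = -6, so (1,4) = -3.
From row 1, -6 − (12 + 6 + (-3)) gives (1,2) = -21.
Row 4 needs -6; the known cells sum to -6, so (4,2) = 0.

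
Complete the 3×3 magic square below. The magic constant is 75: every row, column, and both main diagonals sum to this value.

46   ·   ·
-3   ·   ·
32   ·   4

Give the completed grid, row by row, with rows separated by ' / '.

The remaining cell in row 3 is (3,2) = 75 − 36 = 39.
Using main diagonal: 46 + 4 + ? → (2,2) = 75 − 50 = 25.
Using anti-diagonal: 25 + 32 + ? → (1,3) = 75 − 57 = 18.
Row 1 must total 75; the given cells sum to 64, so (1,2) = 11.
Using row 2: -3 + 25 + ? → (2,3) = 75 − 22 = 53.

46 11 18 / -3 25 53 / 32 39 4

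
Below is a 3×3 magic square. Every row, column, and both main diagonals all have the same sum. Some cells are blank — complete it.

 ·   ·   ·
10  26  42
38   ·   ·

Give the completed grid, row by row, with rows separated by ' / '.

Row 2 is already complete: 10 + 26 + 42 = 78, so that is the magic constant.
Column 1: 10 + 38 + ? = 78, so (1,1) = 30.
Using main diagonal: 30 + 26 + ? → (3,3) = 78 − 56 = 22.
The remaining cell in anti-diagonal is (1,3) = 78 − 64 = 14.
Row 1: 30 + 14 + ? = 78, so (1,2) = 34.
Using row 3: 38 + 22 + ? → (3,2) = 78 − 60 = 18.

30 34 14 / 10 26 42 / 38 18 22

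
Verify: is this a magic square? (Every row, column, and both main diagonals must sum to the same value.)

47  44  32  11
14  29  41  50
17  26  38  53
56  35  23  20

Yes

Row 1: 47 + 44 + 32 + 11 = 134.
Row 2: 14 + 29 + 41 + 50 = 134.
Row 3: 17 + 26 + 38 + 53 = 134.
Row 4: 56 + 35 + 23 + 20 = 134.
Column 1: 47 + 14 + 17 + 56 = 134.
Column 2: 44 + 29 + 26 + 35 = 134.
Column 3: 32 + 41 + 38 + 23 = 134.
Column 4: 11 + 50 + 53 + 20 = 134.
Main diagonal: 47 + 29 + 38 + 20 = 134.
Anti-diagonal: 11 + 41 + 26 + 56 = 134.
All lines sum to 134.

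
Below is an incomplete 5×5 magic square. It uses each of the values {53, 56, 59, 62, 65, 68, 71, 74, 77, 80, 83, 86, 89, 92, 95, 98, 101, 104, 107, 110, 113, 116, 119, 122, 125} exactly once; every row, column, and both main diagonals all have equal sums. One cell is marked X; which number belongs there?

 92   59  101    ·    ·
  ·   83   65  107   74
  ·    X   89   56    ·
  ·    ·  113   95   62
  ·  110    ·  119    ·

122

The 25 entries sum to 2225, so each line sums to 2225/5 = 445.
From row 2, 445 − (83 + 65 + 107 + 74) gives (2,1) = 116.
Using column 3: 101 + 65 + 89 + 113 + ? → (5,3) = 445 − 368 = 77.
From column 4, 445 − (107 + 56 + 95 + 119) gives (1,4) = 68.
Main diagonal needs 445; the known cells sum to 359, so (5,5) = 86.
Row 1 needs 445; the known cells sum to 320, so (1,5) = 125.
Row 5: 110 + 77 + 119 + 86 + ? = 445, so (5,1) = 53.
Using column 5: 125 + 74 + 62 + 86 + ? → (3,5) = 445 − 347 = 98.
Anti-diagonal must total 445; the given cells sum to 374, so (4,2) = 71.
From row 4, 445 − (71 + 113 + 95 + 62) gives (4,1) = 104.
Column 1 needs 445; the known cells sum to 365, so (3,1) = 80.
Using column 2: 59 + 83 + 71 + 110 + ? → (3,2) = 445 − 323 = 122.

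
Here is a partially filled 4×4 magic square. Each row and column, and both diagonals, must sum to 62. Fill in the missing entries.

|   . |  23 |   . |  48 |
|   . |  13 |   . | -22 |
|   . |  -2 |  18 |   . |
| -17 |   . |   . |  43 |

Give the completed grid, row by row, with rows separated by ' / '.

-12 23 3 48 / 38 13 33 -22 / 53 -2 18 -7 / -17 28 8 43

Column 2 must total 62; the given cells sum to 34, so (4,2) = 28.
Column 4: 48 + (-22) + 43 + ? = 62, so (3,4) = -7.
From main diagonal, 62 − (13 + 18 + 43) gives (1,1) = -12.
Anti-diagonal: 48 + (-2) + (-17) + ? = 62, so (2,3) = 33.
Row 1: -12 + 23 + 48 + ? = 62, so (1,3) = 3.
Using row 2: 13 + 33 + (-22) + ? → (2,1) = 62 − 24 = 38.
The remaining cell in row 3 is (3,1) = 62 − 9 = 53.
From row 4, 62 − (-17 + 28 + 43) gives (4,3) = 8.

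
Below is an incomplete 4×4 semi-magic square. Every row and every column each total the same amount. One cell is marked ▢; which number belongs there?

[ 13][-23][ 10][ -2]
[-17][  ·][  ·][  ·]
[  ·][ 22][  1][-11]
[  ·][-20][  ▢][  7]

-5

Row 1 is complete and sums to -2; that is the magic constant.
The remaining cell in row 3 is (3,1) = -2 − 12 = -14.
Column 1: 13 + (-17) + (-14) + ? = -2, so (4,1) = 16.
Column 2 must total -2; the given cells sum to -21, so (2,2) = 19.
The remaining cell in column 4 is (2,4) = -2 − (-6) = 4.
Row 2: -17 + 19 + 4 + ? = -2, so (2,3) = -8.
Row 4 must total -2; the given cells sum to 3, so (4,3) = -5.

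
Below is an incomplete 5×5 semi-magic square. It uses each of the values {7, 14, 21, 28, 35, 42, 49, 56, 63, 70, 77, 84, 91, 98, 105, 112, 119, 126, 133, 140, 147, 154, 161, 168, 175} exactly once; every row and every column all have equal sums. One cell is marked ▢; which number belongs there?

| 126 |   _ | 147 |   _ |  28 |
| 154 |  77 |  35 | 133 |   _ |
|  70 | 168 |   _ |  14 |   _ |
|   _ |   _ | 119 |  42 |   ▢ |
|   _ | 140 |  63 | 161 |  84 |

The 25 entries sum to 2275, so each line sums to 2275/5 = 455.
From row 2, 455 − (154 + 77 + 35 + 133) gives (2,5) = 56.
From row 5, 455 − (140 + 63 + 161 + 84) gives (5,1) = 7.
Column 1: 126 + 154 + 70 + 7 + ? = 455, so (4,1) = 98.
The remaining cell in column 3 is (3,3) = 455 − 364 = 91.
Column 4 must total 455; the given cells sum to 350, so (1,4) = 105.
Row 1: 126 + 147 + 105 + 28 + ? = 455, so (1,2) = 49.
Row 3 must total 455; the given cells sum to 343, so (3,5) = 112.
The remaining cell in column 2 is (4,2) = 455 − 434 = 21.
The remaining cell in column 5 is (4,5) = 455 − 280 = 175.

175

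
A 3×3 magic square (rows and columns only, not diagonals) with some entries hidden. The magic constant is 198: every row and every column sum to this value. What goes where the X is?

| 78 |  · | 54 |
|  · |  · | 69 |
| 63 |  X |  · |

60

From row 1, 198 − (78 + 54) gives (1,2) = 66.
The remaining cell in column 1 is (2,1) = 198 − 141 = 57.
Column 3: 54 + 69 + ? = 198, so (3,3) = 75.
From row 2, 198 − (57 + 69) gives (2,2) = 72.
The remaining cell in row 3 is (3,2) = 198 − 138 = 60.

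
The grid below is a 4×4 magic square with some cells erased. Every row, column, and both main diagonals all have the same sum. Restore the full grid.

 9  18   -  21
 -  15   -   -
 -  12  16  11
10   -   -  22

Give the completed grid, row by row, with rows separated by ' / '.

9 18 14 21 / 20 15 19 8 / 23 12 16 11 / 10 17 13 22

Main diagonal is already complete: 9 + 15 + 16 + 22 = 62, so that is the magic constant.
Row 1: 9 + 18 + 21 + ? = 62, so (1,3) = 14.
Row 3: 12 + 16 + 11 + ? = 62, so (3,1) = 23.
The remaining cell in column 1 is (2,1) = 62 − 42 = 20.
Column 2: 18 + 15 + 12 + ? = 62, so (4,2) = 17.
Using column 4: 21 + 11 + 22 + ? → (2,4) = 62 − 54 = 8.
Using anti-diagonal: 21 + 12 + 10 + ? → (2,3) = 62 − 43 = 19.
Row 4: 10 + 17 + 22 + ? = 62, so (4,3) = 13.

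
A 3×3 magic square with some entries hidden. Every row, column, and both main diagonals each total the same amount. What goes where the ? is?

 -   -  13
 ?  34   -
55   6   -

Anti-diagonal is complete and sums to 102; that is the magic constant.
Row 3 needs 102; the known cells sum to 61, so (3,3) = 41.
Using column 2: 34 + 6 + ? → (1,2) = 102 − 40 = 62.
Column 3 needs 102; the known cells sum to 54, so (2,3) = 48.
Using main diagonal: 34 + 41 + ? → (1,1) = 102 − 75 = 27.
Row 2: 34 + 48 + ? = 102, so (2,1) = 20.

20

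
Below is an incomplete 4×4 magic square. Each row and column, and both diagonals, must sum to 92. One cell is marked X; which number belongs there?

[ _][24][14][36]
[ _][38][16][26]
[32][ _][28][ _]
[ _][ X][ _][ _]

20

From row 1, 92 − (24 + 14 + 36) gives (1,1) = 18.
Row 2 must total 92; the given cells sum to 80, so (2,1) = 12.
Using column 1: 18 + 12 + 32 + ? → (4,1) = 92 − 62 = 30.
From column 3, 92 − (14 + 16 + 28) gives (4,3) = 34.
Main diagonal: 18 + 38 + 28 + ? = 92, so (4,4) = 8.
Using anti-diagonal: 36 + 16 + 30 + ? → (3,2) = 92 − 82 = 10.
Row 3: 32 + 10 + 28 + ? = 92, so (3,4) = 22.
Using row 4: 30 + 34 + 8 + ? → (4,2) = 92 − 72 = 20.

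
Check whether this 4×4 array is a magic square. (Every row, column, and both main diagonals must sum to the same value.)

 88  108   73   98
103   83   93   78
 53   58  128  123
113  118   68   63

Row 1: 88 + 108 + 73 + 98 = 367.
Row 2: 103 + 83 + 93 + 78 = 357.
Row 3: 53 + 58 + 128 + 123 = 362.
Row 4: 113 + 118 + 68 + 63 = 362.
Column 1: 88 + 103 + 53 + 113 = 357.
Column 2: 108 + 83 + 58 + 118 = 367.
Column 3: 73 + 93 + 128 + 68 = 362.
Column 4: 98 + 78 + 123 + 63 = 362.
Main diagonal: 88 + 83 + 128 + 63 = 362.
Anti-diagonal: 98 + 93 + 58 + 113 = 362.

No — row 4 sums to 362 but column 2 sums to 367.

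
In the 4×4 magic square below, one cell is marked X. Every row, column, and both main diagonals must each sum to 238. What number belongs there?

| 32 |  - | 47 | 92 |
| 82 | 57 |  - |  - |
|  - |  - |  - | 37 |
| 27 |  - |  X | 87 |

From row 1, 238 − (32 + 47 + 92) gives (1,2) = 67.
Column 1: 32 + 82 + 27 + ? = 238, so (3,1) = 97.
Using column 4: 92 + 37 + 87 + ? → (2,4) = 238 − 216 = 22.
Main diagonal: 32 + 57 + 87 + ? = 238, so (3,3) = 62.
The remaining cell in row 2 is (2,3) = 238 − 161 = 77.
Using row 3: 97 + 62 + 37 + ? → (3,2) = 238 − 196 = 42.
Column 2 must total 238; the given cells sum to 166, so (4,2) = 72.
Column 3 must total 238; the given cells sum to 186, so (4,3) = 52.

52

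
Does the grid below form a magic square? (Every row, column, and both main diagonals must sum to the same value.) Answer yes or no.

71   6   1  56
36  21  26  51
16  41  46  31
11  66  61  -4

Row 1: 71 + 6 + 1 + 56 = 134.
Row 2: 36 + 21 + 26 + 51 = 134.
Row 3: 16 + 41 + 46 + 31 = 134.
Row 4: 11 + 66 + 61 + (-4) = 134.
Column 1: 71 + 36 + 16 + 11 = 134.
Column 2: 6 + 21 + 41 + 66 = 134.
Column 3: 1 + 26 + 46 + 61 = 134.
Column 4: 56 + 51 + 31 + (-4) = 134.
Main diagonal: 71 + 21 + 46 + (-4) = 134.
Anti-diagonal: 56 + 26 + 41 + 11 = 134.
All lines sum to 134.

Yes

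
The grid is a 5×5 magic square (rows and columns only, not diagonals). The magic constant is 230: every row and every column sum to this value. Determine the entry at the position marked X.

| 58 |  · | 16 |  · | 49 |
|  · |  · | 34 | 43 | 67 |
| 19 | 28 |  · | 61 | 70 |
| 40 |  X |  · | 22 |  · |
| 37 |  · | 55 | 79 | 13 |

64

The remaining cell in row 3 is (3,3) = 230 − 178 = 52.
Row 5 needs 230; the known cells sum to 184, so (5,2) = 46.
Column 1: 58 + 19 + 40 + 37 + ? = 230, so (2,1) = 76.
Using column 3: 16 + 34 + 52 + 55 + ? → (4,3) = 230 − 157 = 73.
Column 4 needs 230; the known cells sum to 205, so (1,4) = 25.
Column 5: 49 + 67 + 70 + 13 + ? = 230, so (4,5) = 31.
Row 1: 58 + 16 + 25 + 49 + ? = 230, so (1,2) = 82.
Using row 2: 76 + 34 + 43 + 67 + ? → (2,2) = 230 − 220 = 10.
The remaining cell in row 4 is (4,2) = 230 − 166 = 64.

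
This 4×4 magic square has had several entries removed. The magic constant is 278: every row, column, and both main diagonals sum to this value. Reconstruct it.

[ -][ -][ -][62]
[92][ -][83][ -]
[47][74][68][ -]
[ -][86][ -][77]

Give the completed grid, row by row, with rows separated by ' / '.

From row 3, 278 − (47 + 74 + 68) gives (3,4) = 89.
From column 4, 278 − (62 + 89 + 77) gives (2,4) = 50.
Anti-diagonal: 62 + 83 + 74 + ? = 278, so (4,1) = 59.
Row 2: 92 + 83 + 50 + ? = 278, so (2,2) = 53.
The remaining cell in row 4 is (4,3) = 278 − 222 = 56.
Column 1 needs 278; the known cells sum to 198, so (1,1) = 80.
The remaining cell in column 2 is (1,2) = 278 − 213 = 65.
Column 3 must total 278; the given cells sum to 207, so (1,3) = 71.

80 65 71 62 / 92 53 83 50 / 47 74 68 89 / 59 86 56 77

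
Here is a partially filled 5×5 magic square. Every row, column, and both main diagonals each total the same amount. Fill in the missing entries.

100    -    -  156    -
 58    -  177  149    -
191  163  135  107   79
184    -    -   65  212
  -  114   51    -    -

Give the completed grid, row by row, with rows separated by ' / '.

100 72 219 156 128 / 58 205 177 149 86 / 191 163 135 107 79 / 184 121 93 65 212 / 142 114 51 198 170

Row 3 is already complete: 191 + 163 + 135 + 107 + 79 = 675, so that is the magic constant.
Column 1 needs 675; the known cells sum to 533, so (5,1) = 142.
From column 4, 675 − (156 + 149 + 107 + 65) gives (5,4) = 198.
Using row 5: 142 + 114 + 51 + 198 + ? → (5,5) = 675 − 505 = 170.
Using main diagonal: 100 + 135 + 65 + 170 + ? → (2,2) = 675 − 470 = 205.
Row 2 needs 675; the known cells sum to 589, so (2,5) = 86.
Column 5 needs 675; the known cells sum to 547, so (1,5) = 128.
Using anti-diagonal: 128 + 149 + 135 + 142 + ? → (4,2) = 675 − 554 = 121.
Using row 4: 184 + 121 + 65 + 212 + ? → (4,3) = 675 − 582 = 93.
Column 2 needs 675; the known cells sum to 603, so (1,2) = 72.
Column 3 must total 675; the given cells sum to 456, so (1,3) = 219.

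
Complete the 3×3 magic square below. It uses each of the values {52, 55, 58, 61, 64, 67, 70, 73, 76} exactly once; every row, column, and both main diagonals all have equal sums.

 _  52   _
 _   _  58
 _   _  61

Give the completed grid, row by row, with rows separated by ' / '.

67 52 73 / 70 64 58 / 55 76 61

The 9 entries sum to 576, so each line sums to 576/3 = 192.
Column 3: 58 + 61 + ? = 192, so (1,3) = 73.
Using row 1: 52 + 73 + ? → (1,1) = 192 − 125 = 67.
The remaining cell in main diagonal is (2,2) = 192 − 128 = 64.
Anti-diagonal needs 192; the known cells sum to 137, so (3,1) = 55.
The remaining cell in row 2 is (2,1) = 192 − 122 = 70.
The remaining cell in row 3 is (3,2) = 192 − 116 = 76.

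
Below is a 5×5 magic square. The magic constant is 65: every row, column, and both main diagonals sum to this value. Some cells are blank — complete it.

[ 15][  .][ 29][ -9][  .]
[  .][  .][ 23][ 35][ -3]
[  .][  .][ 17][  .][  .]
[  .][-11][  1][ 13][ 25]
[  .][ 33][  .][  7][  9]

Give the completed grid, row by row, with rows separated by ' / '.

Row 4 needs 65; the known cells sum to 28, so (4,1) = 37.
From column 3, 65 − (29 + 23 + 17 + 1) gives (5,3) = -5.
Column 4 needs 65; the known cells sum to 46, so (3,4) = 19.
The remaining cell in main diagonal is (2,2) = 65 − 54 = 11.
Row 2: 11 + 23 + 35 + (-3) + ? = 65, so (2,1) = -1.
Using row 5: 33 + (-5) + 7 + 9 + ? → (5,1) = 65 − 44 = 21.
Column 1: 15 + (-1) + 37 + 21 + ? = 65, so (3,1) = -7.
The remaining cell in anti-diagonal is (1,5) = 65 − 62 = 3.
Row 1 needs 65; the known cells sum to 38, so (1,2) = 27.
Column 2: 27 + 11 + (-11) + 33 + ? = 65, so (3,2) = 5.
The remaining cell in column 5 is (3,5) = 65 − 34 = 31.

15 27 29 -9 3 / -1 11 23 35 -3 / -7 5 17 19 31 / 37 -11 1 13 25 / 21 33 -5 7 9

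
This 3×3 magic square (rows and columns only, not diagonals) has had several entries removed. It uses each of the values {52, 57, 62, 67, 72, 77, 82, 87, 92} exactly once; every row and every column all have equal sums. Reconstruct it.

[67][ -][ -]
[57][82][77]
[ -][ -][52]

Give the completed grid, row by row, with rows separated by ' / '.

67 62 87 / 57 82 77 / 92 72 52

The 9 entries sum to 648, so each line sums to 648/3 = 216.
Column 1: 67 + 57 + ? = 216, so (3,1) = 92.
The remaining cell in column 3 is (1,3) = 216 − 129 = 87.
The remaining cell in row 1 is (1,2) = 216 − 154 = 62.
From row 3, 216 − (92 + 52) gives (3,2) = 72.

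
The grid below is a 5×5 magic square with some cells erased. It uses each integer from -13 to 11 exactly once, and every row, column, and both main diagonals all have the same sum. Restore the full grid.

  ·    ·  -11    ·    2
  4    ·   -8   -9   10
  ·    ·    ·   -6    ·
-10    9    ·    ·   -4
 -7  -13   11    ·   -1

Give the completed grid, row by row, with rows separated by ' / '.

The entries are -13 through 11, which sum to -25, so each line sums to -25/5 = -5.
Row 2 needs -5; the known cells sum to -3, so (2,2) = -2.
Using row 5: -7 + (-13) + 11 + (-1) + ? → (5,4) = -5 − (-10) = 5.
Column 5: 2 + 10 + (-4) + (-1) + ? = -5, so (3,5) = -12.
Anti-diagonal: 2 + (-9) + 9 + (-7) + ? = -5, so (3,3) = 0.
From column 3, -5 − (-11 + (-8) + 0 + 11) gives (4,3) = 3.
Using row 4: -10 + 9 + 3 + (-4) + ? → (4,4) = -5 − (-2) = -3.
From column 4, -5 − (-9 + (-6) + (-3) + 5) gives (1,4) = 8.
The remaining cell in main diagonal is (1,1) = -5 − (-6) = 1.
Using row 1: 1 + (-11) + 8 + 2 + ? → (1,2) = -5 − 0 = -5.
Column 1: 1 + 4 + (-10) + (-7) + ? = -5, so (3,1) = 7.
Using column 2: -5 + (-2) + 9 + (-13) + ? → (3,2) = -5 − (-11) = 6.

1 -5 -11 8 2 / 4 -2 -8 -9 10 / 7 6 0 -6 -12 / -10 9 3 -3 -4 / -7 -13 11 5 -1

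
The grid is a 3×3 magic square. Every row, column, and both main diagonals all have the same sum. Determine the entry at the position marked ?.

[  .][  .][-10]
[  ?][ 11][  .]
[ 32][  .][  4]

Anti-diagonal is complete and sums to 33; that is the magic constant.
Row 3: 32 + 4 + ? = 33, so (3,2) = -3.
The remaining cell in column 2 is (1,2) = 33 − 8 = 25.
From column 3, 33 − (-10 + 4) gives (2,3) = 39.
Main diagonal must total 33; the given cells sum to 15, so (1,1) = 18.
The remaining cell in row 2 is (2,1) = 33 − 50 = -17.

-17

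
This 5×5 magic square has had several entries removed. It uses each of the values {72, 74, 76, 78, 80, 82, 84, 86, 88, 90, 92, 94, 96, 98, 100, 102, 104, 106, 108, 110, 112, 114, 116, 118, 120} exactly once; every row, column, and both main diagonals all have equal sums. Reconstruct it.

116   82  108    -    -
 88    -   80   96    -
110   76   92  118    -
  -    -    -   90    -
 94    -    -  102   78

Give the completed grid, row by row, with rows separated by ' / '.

The 25 entries sum to 2400, so each line sums to 2400/5 = 480.
Using row 3: 110 + 76 + 92 + 118 + ? → (3,5) = 480 − 396 = 84.
From column 1, 480 − (116 + 88 + 110 + 94) gives (4,1) = 72.
From column 4, 480 − (96 + 118 + 90 + 102) gives (1,4) = 74.
Using main diagonal: 116 + 92 + 90 + 78 + ? → (2,2) = 480 − 376 = 104.
Row 1: 116 + 82 + 108 + 74 + ? = 480, so (1,5) = 100.
Row 2 needs 480; the known cells sum to 368, so (2,5) = 112.
Column 5: 100 + 112 + 84 + 78 + ? = 480, so (4,5) = 106.
Anti-diagonal must total 480; the given cells sum to 382, so (4,2) = 98.
The remaining cell in row 4 is (4,3) = 480 − 366 = 114.
From column 2, 480 − (82 + 104 + 76 + 98) gives (5,2) = 120.
Using column 3: 108 + 80 + 92 + 114 + ? → (5,3) = 480 − 394 = 86.

116 82 108 74 100 / 88 104 80 96 112 / 110 76 92 118 84 / 72 98 114 90 106 / 94 120 86 102 78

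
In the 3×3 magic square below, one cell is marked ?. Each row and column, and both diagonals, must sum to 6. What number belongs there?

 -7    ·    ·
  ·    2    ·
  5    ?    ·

Column 1: -7 + 5 + ? = 6, so (2,1) = 8.
Main diagonal: -7 + 2 + ? = 6, so (3,3) = 11.
Anti-diagonal needs 6; the known cells sum to 7, so (1,3) = -1.
Row 1 needs 6; the known cells sum to -8, so (1,2) = 14.
Row 2: 8 + 2 + ? = 6, so (2,3) = -4.
Using row 3: 5 + 11 + ? → (3,2) = 6 − 16 = -10.

-10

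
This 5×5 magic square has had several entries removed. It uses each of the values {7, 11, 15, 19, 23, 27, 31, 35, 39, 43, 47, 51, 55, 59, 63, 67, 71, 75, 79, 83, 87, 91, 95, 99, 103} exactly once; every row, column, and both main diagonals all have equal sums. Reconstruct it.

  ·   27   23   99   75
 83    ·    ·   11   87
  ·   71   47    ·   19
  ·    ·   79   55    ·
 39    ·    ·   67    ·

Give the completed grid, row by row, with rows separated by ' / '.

The 25 entries sum to 1375, so each line sums to 1375/5 = 275.
Row 1 must total 275; the given cells sum to 224, so (1,1) = 51.
Column 4 needs 275; the known cells sum to 232, so (3,4) = 43.
Anti-diagonal: 75 + 11 + 47 + 39 + ? = 275, so (4,2) = 103.
Row 3 needs 275; the known cells sum to 180, so (3,1) = 95.
The remaining cell in column 1 is (4,1) = 275 − 268 = 7.
Using row 4: 7 + 103 + 79 + 55 + ? → (4,5) = 275 − 244 = 31.
The remaining cell in column 5 is (5,5) = 275 − 212 = 63.
From main diagonal, 275 − (51 + 47 + 55 + 63) gives (2,2) = 59.
Row 2: 83 + 59 + 11 + 87 + ? = 275, so (2,3) = 35.
From column 2, 275 − (27 + 59 + 71 + 103) gives (5,2) = 15.
From column 3, 275 − (23 + 35 + 47 + 79) gives (5,3) = 91.

51 27 23 99 75 / 83 59 35 11 87 / 95 71 47 43 19 / 7 103 79 55 31 / 39 15 91 67 63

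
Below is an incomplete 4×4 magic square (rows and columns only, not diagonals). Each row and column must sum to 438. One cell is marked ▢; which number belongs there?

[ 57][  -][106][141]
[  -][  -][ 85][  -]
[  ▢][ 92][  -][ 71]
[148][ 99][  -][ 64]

155

The remaining cell in row 1 is (1,2) = 438 − 304 = 134.
Row 4 needs 438; the known cells sum to 311, so (4,3) = 127.
From column 2, 438 − (134 + 92 + 99) gives (2,2) = 113.
Column 3 must total 438; the given cells sum to 318, so (3,3) = 120.
Column 4 must total 438; the given cells sum to 276, so (2,4) = 162.
Row 2 needs 438; the known cells sum to 360, so (2,1) = 78.
From row 3, 438 − (92 + 120 + 71) gives (3,1) = 155.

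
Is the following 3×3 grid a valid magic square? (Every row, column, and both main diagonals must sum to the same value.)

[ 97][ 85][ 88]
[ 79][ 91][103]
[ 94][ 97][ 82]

Row 1: 97 + 85 + 88 = 270.
Row 2: 79 + 91 + 103 = 273.
Row 3: 94 + 97 + 82 = 273.
Column 1: 97 + 79 + 94 = 270.
Column 2: 85 + 91 + 97 = 273.
Column 3: 88 + 103 + 82 = 273.
Main diagonal: 97 + 91 + 82 = 270.
Anti-diagonal: 88 + 91 + 94 = 273.

No — main diagonal sums to 270 but anti-diagonal sums to 273.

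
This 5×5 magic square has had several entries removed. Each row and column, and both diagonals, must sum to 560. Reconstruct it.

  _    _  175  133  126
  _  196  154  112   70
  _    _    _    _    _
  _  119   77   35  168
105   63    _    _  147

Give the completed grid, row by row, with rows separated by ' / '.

84 42 175 133 126 / 28 196 154 112 70 / 182 140 98 91 49 / 161 119 77 35 168 / 105 63 56 189 147

Row 2 needs 560; the known cells sum to 532, so (2,1) = 28.
Row 4 must total 560; the given cells sum to 399, so (4,1) = 161.
Column 5 needs 560; the known cells sum to 511, so (3,5) = 49.
Anti-diagonal: 126 + 112 + 119 + 105 + ? = 560, so (3,3) = 98.
Column 3 must total 560; the given cells sum to 504, so (5,3) = 56.
Using main diagonal: 196 + 98 + 35 + 147 + ? → (1,1) = 560 − 476 = 84.
The remaining cell in row 1 is (1,2) = 560 − 518 = 42.
Row 5 needs 560; the known cells sum to 371, so (5,4) = 189.
Column 1 needs 560; the known cells sum to 378, so (3,1) = 182.
Using column 2: 42 + 196 + 119 + 63 + ? → (3,2) = 560 − 420 = 140.
From column 4, 560 − (133 + 112 + 35 + 189) gives (3,4) = 91.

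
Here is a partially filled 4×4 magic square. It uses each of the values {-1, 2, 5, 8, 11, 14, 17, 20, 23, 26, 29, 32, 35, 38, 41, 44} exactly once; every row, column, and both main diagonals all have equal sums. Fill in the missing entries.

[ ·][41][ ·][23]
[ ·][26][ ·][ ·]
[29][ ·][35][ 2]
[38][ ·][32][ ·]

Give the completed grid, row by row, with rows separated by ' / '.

8 41 14 23 / 11 26 5 44 / 29 20 35 2 / 38 -1 32 17

The 16 entries sum to 344, so each line sums to 344/4 = 86.
Row 3: 29 + 35 + 2 + ? = 86, so (3,2) = 20.
From column 2, 86 − (41 + 26 + 20) gives (4,2) = -1.
Anti-diagonal: 23 + 20 + 38 + ? = 86, so (2,3) = 5.
Row 4 needs 86; the known cells sum to 69, so (4,4) = 17.
The remaining cell in column 3 is (1,3) = 86 − 72 = 14.
Using column 4: 23 + 2 + 17 + ? → (2,4) = 86 − 42 = 44.
Main diagonal needs 86; the known cells sum to 78, so (1,1) = 8.
Using row 2: 26 + 5 + 44 + ? → (2,1) = 86 − 75 = 11.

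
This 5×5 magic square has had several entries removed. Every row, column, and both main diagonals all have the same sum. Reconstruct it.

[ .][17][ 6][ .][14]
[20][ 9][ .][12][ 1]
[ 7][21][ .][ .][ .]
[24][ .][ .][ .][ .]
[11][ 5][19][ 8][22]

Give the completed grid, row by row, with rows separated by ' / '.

3 17 6 25 14 / 20 9 23 12 1 / 7 21 15 4 18 / 24 13 2 16 10 / 11 5 19 8 22

Row 5 is already complete: 11 + 5 + 19 + 8 + 22 = 65, so that is the magic constant.
Row 2: 20 + 9 + 12 + 1 + ? = 65, so (2,3) = 23.
Using column 1: 20 + 7 + 24 + 11 + ? → (1,1) = 65 − 62 = 3.
Column 2 needs 65; the known cells sum to 52, so (4,2) = 13.
Anti-diagonal: 14 + 12 + 13 + 11 + ? = 65, so (3,3) = 15.
Row 1 must total 65; the given cells sum to 40, so (1,4) = 25.
Column 3: 6 + 23 + 15 + 19 + ? = 65, so (4,3) = 2.
Main diagonal: 3 + 9 + 15 + 22 + ? = 65, so (4,4) = 16.
Row 4 must total 65; the given cells sum to 55, so (4,5) = 10.
Using column 4: 25 + 12 + 16 + 8 + ? → (3,4) = 65 − 61 = 4.
Column 5 needs 65; the known cells sum to 47, so (3,5) = 18.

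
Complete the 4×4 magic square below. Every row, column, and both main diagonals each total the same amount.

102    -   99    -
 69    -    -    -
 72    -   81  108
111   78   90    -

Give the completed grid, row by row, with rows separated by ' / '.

Column 1 is already complete: 102 + 69 + 72 + 111 = 354, so that is the magic constant.
Row 3 needs 354; the known cells sum to 261, so (3,2) = 93.
Row 4: 111 + 78 + 90 + ? = 354, so (4,4) = 75.
Column 3 must total 354; the given cells sum to 270, so (2,3) = 84.
From main diagonal, 354 − (102 + 81 + 75) gives (2,2) = 96.
Anti-diagonal needs 354; the known cells sum to 288, so (1,4) = 66.
The remaining cell in row 1 is (1,2) = 354 − 267 = 87.
Row 2 must total 354; the given cells sum to 249, so (2,4) = 105.

102 87 99 66 / 69 96 84 105 / 72 93 81 108 / 111 78 90 75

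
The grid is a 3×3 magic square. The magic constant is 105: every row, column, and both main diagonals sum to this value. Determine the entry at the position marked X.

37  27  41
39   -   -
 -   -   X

33

Column 1: 37 + 39 + ? = 105, so (3,1) = 29.
Anti-diagonal: 41 + 29 + ? = 105, so (2,2) = 35.
Row 2 needs 105; the known cells sum to 74, so (2,3) = 31.
The remaining cell in column 2 is (3,2) = 105 − 62 = 43.
Column 3 needs 105; the known cells sum to 72, so (3,3) = 33.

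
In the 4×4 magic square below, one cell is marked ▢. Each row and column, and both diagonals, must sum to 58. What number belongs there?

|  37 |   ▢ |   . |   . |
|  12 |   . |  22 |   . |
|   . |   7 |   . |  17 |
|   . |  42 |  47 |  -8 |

Row 4 must total 58; the given cells sum to 81, so (4,1) = -23.
Column 1: 37 + 12 + (-23) + ? = 58, so (3,1) = 32.
The remaining cell in anti-diagonal is (1,4) = 58 − 6 = 52.
Row 3 needs 58; the known cells sum to 56, so (3,3) = 2.
Column 3 needs 58; the known cells sum to 71, so (1,3) = -13.
The remaining cell in column 4 is (2,4) = 58 − 61 = -3.
Main diagonal must total 58; the given cells sum to 31, so (2,2) = 27.
From row 1, 58 − (37 + (-13) + 52) gives (1,2) = -18.

-18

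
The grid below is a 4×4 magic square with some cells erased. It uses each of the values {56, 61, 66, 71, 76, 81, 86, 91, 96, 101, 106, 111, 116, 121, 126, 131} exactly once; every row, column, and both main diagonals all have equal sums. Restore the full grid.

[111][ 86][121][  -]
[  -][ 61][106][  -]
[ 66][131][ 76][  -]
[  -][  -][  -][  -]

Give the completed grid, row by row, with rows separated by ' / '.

111 86 121 56 / 116 61 106 91 / 66 131 76 101 / 81 96 71 126

The 16 entries sum to 1496, so each line sums to 1496/4 = 374.
The remaining cell in row 1 is (1,4) = 374 − 318 = 56.
Row 3: 66 + 131 + 76 + ? = 374, so (3,4) = 101.
Using column 2: 86 + 61 + 131 + ? → (4,2) = 374 − 278 = 96.
From column 3, 374 − (121 + 106 + 76) gives (4,3) = 71.
Using main diagonal: 111 + 61 + 76 + ? → (4,4) = 374 − 248 = 126.
Anti-diagonal must total 374; the given cells sum to 293, so (4,1) = 81.
Using column 1: 111 + 66 + 81 + ? → (2,1) = 374 − 258 = 116.
Using column 4: 56 + 101 + 126 + ? → (2,4) = 374 − 283 = 91.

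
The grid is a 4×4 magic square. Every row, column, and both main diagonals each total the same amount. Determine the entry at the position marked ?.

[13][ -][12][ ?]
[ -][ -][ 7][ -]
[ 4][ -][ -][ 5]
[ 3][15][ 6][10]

Row 4 is complete and sums to 34; that is the magic constant.
Using column 1: 13 + 4 + 3 + ? → (2,1) = 34 − 20 = 14.
Column 3 must total 34; the given cells sum to 25, so (3,3) = 9.
The remaining cell in main diagonal is (2,2) = 34 − 32 = 2.
Using row 2: 14 + 2 + 7 + ? → (2,4) = 34 − 23 = 11.
Using row 3: 4 + 9 + 5 + ? → (3,2) = 34 − 18 = 16.
From column 2, 34 − (2 + 16 + 15) gives (1,2) = 1.
Column 4 needs 34; the known cells sum to 26, so (1,4) = 8.

8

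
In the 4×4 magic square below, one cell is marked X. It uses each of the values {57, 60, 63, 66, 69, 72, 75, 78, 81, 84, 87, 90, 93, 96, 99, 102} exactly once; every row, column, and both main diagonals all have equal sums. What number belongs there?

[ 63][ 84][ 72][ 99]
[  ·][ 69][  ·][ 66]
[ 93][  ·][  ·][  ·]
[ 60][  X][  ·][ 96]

87

The 16 entries sum to 1272, so each line sums to 1272/4 = 318.
The remaining cell in column 1 is (2,1) = 318 − 216 = 102.
Using column 4: 99 + 66 + 96 + ? → (3,4) = 318 − 261 = 57.
Main diagonal: 63 + 69 + 96 + ? = 318, so (3,3) = 90.
Row 2: 102 + 69 + 66 + ? = 318, so (2,3) = 81.
From row 3, 318 − (93 + 90 + 57) gives (3,2) = 78.
Using column 2: 84 + 69 + 78 + ? → (4,2) = 318 − 231 = 87.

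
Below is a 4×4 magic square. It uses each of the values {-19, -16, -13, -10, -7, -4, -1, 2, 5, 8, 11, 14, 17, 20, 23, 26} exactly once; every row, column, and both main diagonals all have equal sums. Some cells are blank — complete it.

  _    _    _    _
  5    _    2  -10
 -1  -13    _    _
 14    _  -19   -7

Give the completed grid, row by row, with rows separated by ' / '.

The 16 entries sum to 56, so each line sums to 56/4 = 14.
Row 2 needs 14; the known cells sum to -3, so (2,2) = 17.
The remaining cell in row 4 is (4,2) = 14 − (-12) = 26.
Column 1 needs 14; the known cells sum to 18, so (1,1) = -4.
Column 2 must total 14; the given cells sum to 30, so (1,2) = -16.
Main diagonal must total 14; the given cells sum to 6, so (3,3) = 8.
From anti-diagonal, 14 − (2 + (-13) + 14) gives (1,4) = 11.
Row 1 must total 14; the given cells sum to -9, so (1,3) = 23.
Row 3: -1 + (-13) + 8 + ? = 14, so (3,4) = 20.

-4 -16 23 11 / 5 17 2 -10 / -1 -13 8 20 / 14 26 -19 -7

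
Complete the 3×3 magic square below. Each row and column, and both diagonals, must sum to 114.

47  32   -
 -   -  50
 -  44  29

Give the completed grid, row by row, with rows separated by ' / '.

From row 1, 114 − (47 + 32) gives (1,3) = 35.
Row 3 must total 114; the given cells sum to 73, so (3,1) = 41.
Column 1 needs 114; the known cells sum to 88, so (2,1) = 26.
Column 2: 32 + 44 + ? = 114, so (2,2) = 38.

47 32 35 / 26 38 50 / 41 44 29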